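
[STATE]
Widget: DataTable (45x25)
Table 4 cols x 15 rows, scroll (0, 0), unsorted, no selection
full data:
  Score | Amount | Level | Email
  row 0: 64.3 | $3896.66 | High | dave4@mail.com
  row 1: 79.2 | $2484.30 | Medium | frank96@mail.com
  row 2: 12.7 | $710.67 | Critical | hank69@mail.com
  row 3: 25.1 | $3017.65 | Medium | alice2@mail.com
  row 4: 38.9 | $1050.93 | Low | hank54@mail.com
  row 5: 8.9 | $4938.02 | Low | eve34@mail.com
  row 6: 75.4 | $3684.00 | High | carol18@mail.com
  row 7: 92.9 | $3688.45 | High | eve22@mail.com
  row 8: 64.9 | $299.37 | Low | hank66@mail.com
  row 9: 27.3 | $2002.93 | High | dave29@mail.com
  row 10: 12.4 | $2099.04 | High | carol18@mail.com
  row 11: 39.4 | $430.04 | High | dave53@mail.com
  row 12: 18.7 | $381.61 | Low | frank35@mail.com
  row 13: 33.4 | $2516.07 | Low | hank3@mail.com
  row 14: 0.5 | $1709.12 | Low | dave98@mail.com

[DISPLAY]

Score│Amount  │Level   │Email                
─────┼────────┼────────┼────────────────     
64.3 │$3896.66│High    │dave4@mail.com       
79.2 │$2484.30│Medium  │frank96@mail.com     
12.7 │$710.67 │Critical│hank69@mail.com      
25.1 │$3017.65│Medium  │alice2@mail.com      
38.9 │$1050.93│Low     │hank54@mail.com      
8.9  │$4938.02│Low     │eve34@mail.com       
75.4 │$3684.00│High    │carol18@mail.com     
92.9 │$3688.45│High    │eve22@mail.com       
64.9 │$299.37 │Low     │hank66@mail.com      
27.3 │$2002.93│High    │dave29@mail.com      
12.4 │$2099.04│High    │carol18@mail.com     
39.4 │$430.04 │High    │dave53@mail.com      
18.7 │$381.61 │Low     │frank35@mail.com     
33.4 │$2516.07│Low     │hank3@mail.com       
0.5  │$1709.12│Low     │dave98@mail.com      
                                             
                                             
                                             
                                             
                                             
                                             
                                             
                                             


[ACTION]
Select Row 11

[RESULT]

Score│Amount  │Level   │Email                
─────┼────────┼────────┼────────────────     
64.3 │$3896.66│High    │dave4@mail.com       
79.2 │$2484.30│Medium  │frank96@mail.com     
12.7 │$710.67 │Critical│hank69@mail.com      
25.1 │$3017.65│Medium  │alice2@mail.com      
38.9 │$1050.93│Low     │hank54@mail.com      
8.9  │$4938.02│Low     │eve34@mail.com       
75.4 │$3684.00│High    │carol18@mail.com     
92.9 │$3688.45│High    │eve22@mail.com       
64.9 │$299.37 │Low     │hank66@mail.com      
27.3 │$2002.93│High    │dave29@mail.com      
12.4 │$2099.04│High    │carol18@mail.com     
>9.4 │$430.04 │High    │dave53@mail.com      
18.7 │$381.61 │Low     │frank35@mail.com     
33.4 │$2516.07│Low     │hank3@mail.com       
0.5  │$1709.12│Low     │dave98@mail.com      
                                             
                                             
                                             
                                             
                                             
                                             
                                             
                                             


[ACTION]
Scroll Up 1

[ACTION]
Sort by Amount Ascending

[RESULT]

Score│Amount ▲│Level   │Email                
─────┼────────┼────────┼────────────────     
64.9 │$299.37 │Low     │hank66@mail.com      
18.7 │$381.61 │Low     │frank35@mail.com     
39.4 │$430.04 │High    │dave53@mail.com      
12.7 │$710.67 │Critical│hank69@mail.com      
38.9 │$1050.93│Low     │hank54@mail.com      
0.5  │$1709.12│Low     │dave98@mail.com      
27.3 │$2002.93│High    │dave29@mail.com      
12.4 │$2099.04│High    │carol18@mail.com     
79.2 │$2484.30│Medium  │frank96@mail.com     
33.4 │$2516.07│Low     │hank3@mail.com       
25.1 │$3017.65│Medium  │alice2@mail.com      
>5.4 │$3684.00│High    │carol18@mail.com     
92.9 │$3688.45│High    │eve22@mail.com       
64.3 │$3896.66│High    │dave4@mail.com       
8.9  │$4938.02│Low     │eve34@mail.com       
                                             
                                             
                                             
                                             
                                             
                                             
                                             
                                             


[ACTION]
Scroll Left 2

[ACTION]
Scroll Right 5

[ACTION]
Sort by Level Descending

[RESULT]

Score│Amount  │Level  ▼│Email                
─────┼────────┼────────┼────────────────     
79.2 │$2484.30│Medium  │frank96@mail.com     
25.1 │$3017.65│Medium  │alice2@mail.com      
64.9 │$299.37 │Low     │hank66@mail.com      
18.7 │$381.61 │Low     │frank35@mail.com     
38.9 │$1050.93│Low     │hank54@mail.com      
0.5  │$1709.12│Low     │dave98@mail.com      
33.4 │$2516.07│Low     │hank3@mail.com       
8.9  │$4938.02│Low     │eve34@mail.com       
39.4 │$430.04 │High    │dave53@mail.com      
27.3 │$2002.93│High    │dave29@mail.com      
12.4 │$2099.04│High    │carol18@mail.com     
>5.4 │$3684.00│High    │carol18@mail.com     
92.9 │$3688.45│High    │eve22@mail.com       
64.3 │$3896.66│High    │dave4@mail.com       
12.7 │$710.67 │Critical│hank69@mail.com      
                                             
                                             
                                             
                                             
                                             
                                             
                                             
                                             


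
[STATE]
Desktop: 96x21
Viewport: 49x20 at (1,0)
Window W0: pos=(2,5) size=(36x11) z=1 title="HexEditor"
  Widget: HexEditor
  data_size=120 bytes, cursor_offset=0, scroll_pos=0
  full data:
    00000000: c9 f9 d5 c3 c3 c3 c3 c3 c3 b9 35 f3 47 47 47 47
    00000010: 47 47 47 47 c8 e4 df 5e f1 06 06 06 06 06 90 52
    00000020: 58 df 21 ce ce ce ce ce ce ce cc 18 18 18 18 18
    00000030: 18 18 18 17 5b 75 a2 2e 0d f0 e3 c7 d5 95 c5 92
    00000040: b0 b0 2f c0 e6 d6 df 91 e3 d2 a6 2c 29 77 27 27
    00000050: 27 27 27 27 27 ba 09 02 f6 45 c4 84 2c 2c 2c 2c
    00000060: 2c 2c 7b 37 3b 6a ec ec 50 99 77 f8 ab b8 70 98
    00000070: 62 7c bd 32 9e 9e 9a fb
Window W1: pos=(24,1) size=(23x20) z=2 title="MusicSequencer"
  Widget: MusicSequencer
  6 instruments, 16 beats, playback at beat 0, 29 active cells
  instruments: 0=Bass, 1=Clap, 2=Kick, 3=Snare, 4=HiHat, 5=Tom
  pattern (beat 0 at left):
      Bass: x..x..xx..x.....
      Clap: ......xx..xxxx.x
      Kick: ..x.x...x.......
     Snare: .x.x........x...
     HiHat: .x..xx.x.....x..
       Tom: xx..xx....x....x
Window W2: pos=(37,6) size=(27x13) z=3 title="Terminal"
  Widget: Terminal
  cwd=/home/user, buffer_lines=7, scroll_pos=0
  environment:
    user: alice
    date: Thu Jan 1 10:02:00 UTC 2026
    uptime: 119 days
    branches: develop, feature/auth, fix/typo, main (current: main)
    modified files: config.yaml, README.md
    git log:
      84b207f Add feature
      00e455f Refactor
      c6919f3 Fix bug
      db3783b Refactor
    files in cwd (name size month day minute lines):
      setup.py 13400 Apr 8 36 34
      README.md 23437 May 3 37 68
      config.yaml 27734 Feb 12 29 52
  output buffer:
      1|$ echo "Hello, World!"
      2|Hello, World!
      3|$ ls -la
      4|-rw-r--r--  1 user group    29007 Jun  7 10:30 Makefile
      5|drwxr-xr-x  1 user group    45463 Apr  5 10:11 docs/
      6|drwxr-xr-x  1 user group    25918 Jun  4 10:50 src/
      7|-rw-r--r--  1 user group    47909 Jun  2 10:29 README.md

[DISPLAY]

                                                 
                       ┏━━━━━━━━━━━━━━━━━━━━━┓   
                       ┃ MusicSequencer      ┃   
                       ┠─────────────────────┨   
                       ┃      ▼12345678901234┃   
 ┏━━━━━━━━━━━━━━━━━━━━━┃  Bass█··█··██··█····┃   
 ┃ HexEditor           ┃  Clap······┏━━━━━━━━━━━━
 ┠─────────────────────┃  Kick··█·█·┃ Terminal   
 ┃00000000  C9 f9 d5 c3┃ Snare·█·█··┠────────────
 ┃00000010  47 47 47 47┃ HiHat·█··██┃$ echo "Hell
 ┃00000020  58 df 21 ce┃   Tom██··██┃Hello, World
 ┃00000030  18 18 18 17┃            ┃$ ls -la    
 ┃00000040  b0 b0 2f c0┃            ┃-rw-r--r--  
 ┃00000050  27 27 27 27┃            ┃drwxr-xr-x  
 ┃00000060  2c 2c 7b 37┃            ┃drwxr-xr-x  
 ┗━━━━━━━━━━━━━━━━━━━━━┃            ┃-rw-r--r--  
                       ┃            ┃$ █         
                       ┃            ┃            
                       ┃            ┗━━━━━━━━━━━━
                       ┃                     ┃   


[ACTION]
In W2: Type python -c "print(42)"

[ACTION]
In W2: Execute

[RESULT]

                                                 
                       ┏━━━━━━━━━━━━━━━━━━━━━┓   
                       ┃ MusicSequencer      ┃   
                       ┠─────────────────────┨   
                       ┃      ▼12345678901234┃   
 ┏━━━━━━━━━━━━━━━━━━━━━┃  Bass█··█··██··█····┃   
 ┃ HexEditor           ┃  Clap······┏━━━━━━━━━━━━
 ┠─────────────────────┃  Kick··█·█·┃ Terminal   
 ┃00000000  C9 f9 d5 c3┃ Snare·█·█··┠────────────
 ┃00000010  47 47 47 47┃ HiHat·█··██┃Hello, World
 ┃00000020  58 df 21 ce┃   Tom██··██┃$ ls -la    
 ┃00000030  18 18 18 17┃            ┃-rw-r--r--  
 ┃00000040  b0 b0 2f c0┃            ┃drwxr-xr-x  
 ┃00000050  27 27 27 27┃            ┃drwxr-xr-x  
 ┃00000060  2c 2c 7b 37┃            ┃-rw-r--r--  
 ┗━━━━━━━━━━━━━━━━━━━━━┃            ┃$ python -c 
                       ┃            ┃42          
                       ┃            ┃$ █         
                       ┃            ┗━━━━━━━━━━━━
                       ┃                     ┃   


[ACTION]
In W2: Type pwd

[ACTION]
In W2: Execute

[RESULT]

                                                 
                       ┏━━━━━━━━━━━━━━━━━━━━━┓   
                       ┃ MusicSequencer      ┃   
                       ┠─────────────────────┨   
                       ┃      ▼12345678901234┃   
 ┏━━━━━━━━━━━━━━━━━━━━━┃  Bass█··█··██··█····┃   
 ┃ HexEditor           ┃  Clap······┏━━━━━━━━━━━━
 ┠─────────────────────┃  Kick··█·█·┃ Terminal   
 ┃00000000  C9 f9 d5 c3┃ Snare·█·█··┠────────────
 ┃00000010  47 47 47 47┃ HiHat·█··██┃-rw-r--r--  
 ┃00000020  58 df 21 ce┃   Tom██··██┃drwxr-xr-x  
 ┃00000030  18 18 18 17┃            ┃drwxr-xr-x  
 ┃00000040  b0 b0 2f c0┃            ┃-rw-r--r--  
 ┃00000050  27 27 27 27┃            ┃$ python -c 
 ┃00000060  2c 2c 7b 37┃            ┃42          
 ┗━━━━━━━━━━━━━━━━━━━━━┃            ┃$ pwd       
                       ┃            ┃/home/user  
                       ┃            ┃$ █         
                       ┃            ┗━━━━━━━━━━━━
                       ┃                     ┃   


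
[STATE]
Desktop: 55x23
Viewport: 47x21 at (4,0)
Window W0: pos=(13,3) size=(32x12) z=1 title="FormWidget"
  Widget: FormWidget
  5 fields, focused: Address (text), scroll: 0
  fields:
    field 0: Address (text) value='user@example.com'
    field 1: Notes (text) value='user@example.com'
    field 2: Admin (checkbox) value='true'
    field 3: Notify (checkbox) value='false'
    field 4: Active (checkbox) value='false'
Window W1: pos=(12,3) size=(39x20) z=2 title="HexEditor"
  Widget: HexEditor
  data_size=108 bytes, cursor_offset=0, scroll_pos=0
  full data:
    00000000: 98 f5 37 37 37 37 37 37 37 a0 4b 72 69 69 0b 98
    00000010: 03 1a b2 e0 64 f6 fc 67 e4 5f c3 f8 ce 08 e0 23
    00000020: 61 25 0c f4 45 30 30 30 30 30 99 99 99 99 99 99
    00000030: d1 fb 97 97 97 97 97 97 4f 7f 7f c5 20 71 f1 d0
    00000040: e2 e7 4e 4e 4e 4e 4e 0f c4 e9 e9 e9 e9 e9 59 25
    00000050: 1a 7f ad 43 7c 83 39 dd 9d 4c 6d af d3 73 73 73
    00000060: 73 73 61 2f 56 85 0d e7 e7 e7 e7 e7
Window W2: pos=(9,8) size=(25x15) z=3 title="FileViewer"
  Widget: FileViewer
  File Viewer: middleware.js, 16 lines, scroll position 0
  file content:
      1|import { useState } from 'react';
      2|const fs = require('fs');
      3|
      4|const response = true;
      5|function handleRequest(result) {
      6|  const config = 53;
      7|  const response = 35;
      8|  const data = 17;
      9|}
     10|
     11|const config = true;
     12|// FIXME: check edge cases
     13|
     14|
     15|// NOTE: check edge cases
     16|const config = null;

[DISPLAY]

                                               
                                               
                                               
        ┏━━━━━━━━━━━━━━━━━━━━━━━━━━━━━━━━━━━━━┓
        ┃ HexEditor                           ┃
        ┠─────────────────────────────────────┨
        ┃00000000  98 f5 37 37 37 37 37 37  37┃
        ┃00000010  03 1a b2 e0 64 f6 fc 67  e4┃
     ┏━━━━━━━━━━━━━━━━━━━━━━━┓ 45 30 30 30  30┃
     ┃ FileViewer            ┃ 97 97 97 97  4f┃
     ┠───────────────────────┨ 4e 4e 4e 0f  c4┃
     ┃import { useState } fr▲┃ 7c 83 39 dd  9d┃
     ┃const fs = require('fs█┃ 56 85 0d e7  e7┃
     ┃                      ░┃                ┃
     ┃const response = true;░┃                ┃
     ┃function handleRequest░┃                ┃
     ┃  const config = 53;  ░┃                ┃
     ┃  const response = 35;░┃                ┃
     ┃  const data = 17;    ░┃                ┃
     ┃}                     ░┃                ┃
     ┃                      ░┃                ┃


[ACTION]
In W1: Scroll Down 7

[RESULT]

                                               
                                               
                                               
        ┏━━━━━━━━━━━━━━━━━━━━━━━━━━━━━━━━━━━━━┓
        ┃ HexEditor                           ┃
        ┠─────────────────────────────────────┨
        ┃00000060  73 73 61 2f 56 85 0d e7  e7┃
        ┃                                     ┃
     ┏━━━━━━━━━━━━━━━━━━━━━━━┓                ┃
     ┃ FileViewer            ┃                ┃
     ┠───────────────────────┨                ┃
     ┃import { useState } fr▲┃                ┃
     ┃const fs = require('fs█┃                ┃
     ┃                      ░┃                ┃
     ┃const response = true;░┃                ┃
     ┃function handleRequest░┃                ┃
     ┃  const config = 53;  ░┃                ┃
     ┃  const response = 35;░┃                ┃
     ┃  const data = 17;    ░┃                ┃
     ┃}                     ░┃                ┃
     ┃                      ░┃                ┃


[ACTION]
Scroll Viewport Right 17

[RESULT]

                                               
                                               
                                               
    ┏━━━━━━━━━━━━━━━━━━━━━━━━━━━━━━━━━━━━━┓    
    ┃ HexEditor                           ┃    
    ┠─────────────────────────────────────┨    
    ┃00000060  73 73 61 2f 56 85 0d e7  e7┃    
    ┃                                     ┃    
 ┏━━━━━━━━━━━━━━━━━━━━━━━┓                ┃    
 ┃ FileViewer            ┃                ┃    
 ┠───────────────────────┨                ┃    
 ┃import { useState } fr▲┃                ┃    
 ┃const fs = require('fs█┃                ┃    
 ┃                      ░┃                ┃    
 ┃const response = true;░┃                ┃    
 ┃function handleRequest░┃                ┃    
 ┃  const config = 53;  ░┃                ┃    
 ┃  const response = 35;░┃                ┃    
 ┃  const data = 17;    ░┃                ┃    
 ┃}                     ░┃                ┃    
 ┃                      ░┃                ┃    


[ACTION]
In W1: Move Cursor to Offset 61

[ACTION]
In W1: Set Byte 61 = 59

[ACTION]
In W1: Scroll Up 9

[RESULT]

                                               
                                               
                                               
    ┏━━━━━━━━━━━━━━━━━━━━━━━━━━━━━━━━━━━━━┓    
    ┃ HexEditor                           ┃    
    ┠─────────────────────────────────────┨    
    ┃00000000  98 f5 37 37 37 37 37 37  37┃    
    ┃00000010  03 1a b2 e0 64 f6 fc 67  e4┃    
 ┏━━━━━━━━━━━━━━━━━━━━━━━┓ 45 30 30 30  30┃    
 ┃ FileViewer            ┃ 97 97 97 97  4f┃    
 ┠───────────────────────┨ 4e 4e 4e 0f  c4┃    
 ┃import { useState } fr▲┃ 7c 83 39 dd  9d┃    
 ┃const fs = require('fs█┃ 56 85 0d e7  e7┃    
 ┃                      ░┃                ┃    
 ┃const response = true;░┃                ┃    
 ┃function handleRequest░┃                ┃    
 ┃  const config = 53;  ░┃                ┃    
 ┃  const response = 35;░┃                ┃    
 ┃  const data = 17;    ░┃                ┃    
 ┃}                     ░┃                ┃    
 ┃                      ░┃                ┃    


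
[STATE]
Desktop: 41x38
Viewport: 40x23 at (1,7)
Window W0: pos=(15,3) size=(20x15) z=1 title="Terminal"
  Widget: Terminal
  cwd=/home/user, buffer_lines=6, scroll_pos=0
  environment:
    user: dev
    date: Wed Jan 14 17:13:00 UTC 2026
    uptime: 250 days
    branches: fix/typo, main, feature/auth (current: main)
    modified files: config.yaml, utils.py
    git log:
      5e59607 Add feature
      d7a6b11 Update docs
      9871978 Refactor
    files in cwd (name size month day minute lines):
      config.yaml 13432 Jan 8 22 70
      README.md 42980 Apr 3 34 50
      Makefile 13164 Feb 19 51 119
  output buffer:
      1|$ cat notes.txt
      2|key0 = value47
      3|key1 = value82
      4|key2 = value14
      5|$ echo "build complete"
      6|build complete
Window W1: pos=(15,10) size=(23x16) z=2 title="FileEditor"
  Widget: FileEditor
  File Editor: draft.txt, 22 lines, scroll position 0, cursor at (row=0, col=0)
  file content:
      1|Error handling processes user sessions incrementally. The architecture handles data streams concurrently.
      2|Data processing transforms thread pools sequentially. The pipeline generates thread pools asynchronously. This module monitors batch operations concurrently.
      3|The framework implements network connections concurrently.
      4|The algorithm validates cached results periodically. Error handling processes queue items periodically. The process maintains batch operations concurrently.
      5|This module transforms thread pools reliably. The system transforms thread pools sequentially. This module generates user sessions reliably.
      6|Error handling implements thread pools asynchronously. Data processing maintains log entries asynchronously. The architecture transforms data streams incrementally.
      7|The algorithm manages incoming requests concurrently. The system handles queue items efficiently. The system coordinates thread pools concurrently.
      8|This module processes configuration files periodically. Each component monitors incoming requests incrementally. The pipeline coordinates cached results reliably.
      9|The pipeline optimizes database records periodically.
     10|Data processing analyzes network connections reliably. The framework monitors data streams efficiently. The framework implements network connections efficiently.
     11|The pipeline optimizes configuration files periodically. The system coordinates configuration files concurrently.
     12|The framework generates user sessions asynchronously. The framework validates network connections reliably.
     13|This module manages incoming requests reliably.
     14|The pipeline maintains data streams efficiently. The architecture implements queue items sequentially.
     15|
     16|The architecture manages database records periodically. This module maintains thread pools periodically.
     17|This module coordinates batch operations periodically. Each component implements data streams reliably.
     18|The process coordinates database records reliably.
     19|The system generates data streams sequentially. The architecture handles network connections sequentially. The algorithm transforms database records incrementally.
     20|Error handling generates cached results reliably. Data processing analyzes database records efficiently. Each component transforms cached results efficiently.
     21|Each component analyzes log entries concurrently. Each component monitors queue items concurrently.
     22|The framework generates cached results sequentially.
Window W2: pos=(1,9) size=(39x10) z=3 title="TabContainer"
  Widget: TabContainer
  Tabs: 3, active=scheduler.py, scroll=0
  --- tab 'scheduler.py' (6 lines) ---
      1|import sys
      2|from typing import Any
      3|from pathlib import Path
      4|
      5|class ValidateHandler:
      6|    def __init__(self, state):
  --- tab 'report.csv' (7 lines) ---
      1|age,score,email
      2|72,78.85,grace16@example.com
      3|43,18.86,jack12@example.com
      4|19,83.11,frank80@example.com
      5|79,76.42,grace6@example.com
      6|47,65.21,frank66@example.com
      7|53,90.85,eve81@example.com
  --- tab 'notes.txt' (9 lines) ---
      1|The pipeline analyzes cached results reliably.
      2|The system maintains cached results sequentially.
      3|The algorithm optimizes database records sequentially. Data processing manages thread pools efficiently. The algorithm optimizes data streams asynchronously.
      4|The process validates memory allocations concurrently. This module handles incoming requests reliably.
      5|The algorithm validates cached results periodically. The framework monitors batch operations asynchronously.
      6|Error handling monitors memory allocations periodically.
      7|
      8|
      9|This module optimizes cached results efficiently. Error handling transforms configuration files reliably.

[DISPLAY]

              ┃key0 = value47    ┃      
              ┃key1 = value82    ┃      
┏━━━━━━━━━━━━━━━━━━━━━━━━━━━━━━━━━━━━━┓ 
┃ TabContainer                        ┃ 
┠─────────────────────────────────────┨ 
┃[scheduler.py]│ report.csv │ notes.tx┃ 
┃─────────────────────────────────────┃ 
┃import sys                           ┃ 
┃from typing import Any               ┃ 
┃from pathlib import Path             ┃ 
┃                                     ┃ 
┗━━━━━━━━━━━━━━━━━━━━━━━━━━━━━━━━━━━━━┛ 
              ┃The algorithm manage░┃   
              ┃This module processe░┃   
              ┃The pipeline optimiz░┃   
              ┃Data processing anal░┃   
              ┃The pipeline optimiz░┃   
              ┃The framework genera▼┃   
              ┗━━━━━━━━━━━━━━━━━━━━━┛   
                                        
                                        
                                        
                                        


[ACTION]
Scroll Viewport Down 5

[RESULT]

┃[scheduler.py]│ report.csv │ notes.tx┃ 
┃─────────────────────────────────────┃ 
┃import sys                           ┃ 
┃from typing import Any               ┃ 
┃from pathlib import Path             ┃ 
┃                                     ┃ 
┗━━━━━━━━━━━━━━━━━━━━━━━━━━━━━━━━━━━━━┛ 
              ┃The algorithm manage░┃   
              ┃This module processe░┃   
              ┃The pipeline optimiz░┃   
              ┃Data processing anal░┃   
              ┃The pipeline optimiz░┃   
              ┃The framework genera▼┃   
              ┗━━━━━━━━━━━━━━━━━━━━━┛   
                                        
                                        
                                        
                                        
                                        
                                        
                                        
                                        
                                        


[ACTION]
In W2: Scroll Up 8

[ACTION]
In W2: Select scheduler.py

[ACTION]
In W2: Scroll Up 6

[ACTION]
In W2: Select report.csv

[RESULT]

┃ scheduler.py │[report.csv]│ notes.tx┃ 
┃─────────────────────────────────────┃ 
┃age,score,email                      ┃ 
┃72,78.85,grace16@example.com         ┃ 
┃43,18.86,jack12@example.com          ┃ 
┃19,83.11,frank80@example.com         ┃ 
┗━━━━━━━━━━━━━━━━━━━━━━━━━━━━━━━━━━━━━┛ 
              ┃The algorithm manage░┃   
              ┃This module processe░┃   
              ┃The pipeline optimiz░┃   
              ┃Data processing anal░┃   
              ┃The pipeline optimiz░┃   
              ┃The framework genera▼┃   
              ┗━━━━━━━━━━━━━━━━━━━━━┛   
                                        
                                        
                                        
                                        
                                        
                                        
                                        
                                        
                                        


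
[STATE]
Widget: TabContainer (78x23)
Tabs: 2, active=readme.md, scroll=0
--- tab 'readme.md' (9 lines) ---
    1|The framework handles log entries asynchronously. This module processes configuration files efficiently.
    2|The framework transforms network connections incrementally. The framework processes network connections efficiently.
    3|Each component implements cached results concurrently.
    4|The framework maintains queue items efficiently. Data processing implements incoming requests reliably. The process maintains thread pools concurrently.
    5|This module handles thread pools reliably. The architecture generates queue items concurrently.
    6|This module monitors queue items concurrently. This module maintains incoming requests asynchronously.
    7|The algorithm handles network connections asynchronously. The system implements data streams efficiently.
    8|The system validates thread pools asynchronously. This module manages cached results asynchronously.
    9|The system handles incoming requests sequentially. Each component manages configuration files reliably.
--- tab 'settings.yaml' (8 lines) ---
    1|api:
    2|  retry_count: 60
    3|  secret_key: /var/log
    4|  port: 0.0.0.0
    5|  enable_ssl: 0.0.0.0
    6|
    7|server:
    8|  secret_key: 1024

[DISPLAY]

[readme.md]│ settings.yaml                                                    
──────────────────────────────────────────────────────────────────────────────
The framework handles log entries asynchronously. This module processes config
The framework transforms network connections incrementally. The framework proc
Each component implements cached results concurrently.                        
The framework maintains queue items efficiently. Data processing implements in
This module handles thread pools reliably. The architecture generates queue it
This module monitors queue items concurrently. This module maintains incoming 
The algorithm handles network connections asynchronously. The system implement
The system validates thread pools asynchronously. This module manages cached r
The system handles incoming requests sequentially. Each component manages conf
                                                                              
                                                                              
                                                                              
                                                                              
                                                                              
                                                                              
                                                                              
                                                                              
                                                                              
                                                                              
                                                                              
                                                                              


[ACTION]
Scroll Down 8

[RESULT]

[readme.md]│ settings.yaml                                                    
──────────────────────────────────────────────────────────────────────────────
The system handles incoming requests sequentially. Each component manages conf
                                                                              
                                                                              
                                                                              
                                                                              
                                                                              
                                                                              
                                                                              
                                                                              
                                                                              
                                                                              
                                                                              
                                                                              
                                                                              
                                                                              
                                                                              
                                                                              
                                                                              
                                                                              
                                                                              
                                                                              


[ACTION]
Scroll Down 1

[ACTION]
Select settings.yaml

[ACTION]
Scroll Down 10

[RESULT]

 readme.md │[settings.yaml]                                                   
──────────────────────────────────────────────────────────────────────────────
  secret_key: 1024                                                            
                                                                              
                                                                              
                                                                              
                                                                              
                                                                              
                                                                              
                                                                              
                                                                              
                                                                              
                                                                              
                                                                              
                                                                              
                                                                              
                                                                              
                                                                              
                                                                              
                                                                              
                                                                              
                                                                              
                                                                              


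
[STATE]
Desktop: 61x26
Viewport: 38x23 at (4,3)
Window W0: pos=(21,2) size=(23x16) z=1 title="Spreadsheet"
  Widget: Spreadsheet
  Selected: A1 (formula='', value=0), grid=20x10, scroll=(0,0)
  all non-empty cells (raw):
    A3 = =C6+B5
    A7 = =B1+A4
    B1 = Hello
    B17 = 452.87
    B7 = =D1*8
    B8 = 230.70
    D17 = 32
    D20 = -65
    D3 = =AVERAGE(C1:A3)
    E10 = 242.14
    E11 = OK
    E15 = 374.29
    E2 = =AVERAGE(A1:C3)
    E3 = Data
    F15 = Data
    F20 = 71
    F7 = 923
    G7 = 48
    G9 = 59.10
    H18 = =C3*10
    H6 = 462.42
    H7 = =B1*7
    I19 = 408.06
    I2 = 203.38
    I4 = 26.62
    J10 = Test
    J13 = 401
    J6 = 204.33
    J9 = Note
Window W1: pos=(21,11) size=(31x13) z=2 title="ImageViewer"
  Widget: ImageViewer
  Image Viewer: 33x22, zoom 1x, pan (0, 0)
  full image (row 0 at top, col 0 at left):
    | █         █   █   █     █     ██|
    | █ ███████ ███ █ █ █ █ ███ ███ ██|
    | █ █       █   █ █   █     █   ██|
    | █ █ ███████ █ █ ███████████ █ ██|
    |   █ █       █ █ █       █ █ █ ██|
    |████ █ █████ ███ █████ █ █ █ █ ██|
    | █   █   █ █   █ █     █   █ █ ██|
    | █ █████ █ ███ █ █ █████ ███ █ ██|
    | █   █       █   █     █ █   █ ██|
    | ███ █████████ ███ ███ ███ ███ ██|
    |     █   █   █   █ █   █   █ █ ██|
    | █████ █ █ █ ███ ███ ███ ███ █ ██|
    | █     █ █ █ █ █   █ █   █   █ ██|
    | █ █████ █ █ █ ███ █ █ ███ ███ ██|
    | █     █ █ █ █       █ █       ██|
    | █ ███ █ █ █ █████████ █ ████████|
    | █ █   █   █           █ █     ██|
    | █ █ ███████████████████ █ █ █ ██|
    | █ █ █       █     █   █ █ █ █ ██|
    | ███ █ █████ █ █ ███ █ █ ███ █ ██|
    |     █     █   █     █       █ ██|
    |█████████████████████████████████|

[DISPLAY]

                 ┃ Spreadsheet        
                 ┠────────────────────
                 ┃A1:                 
                 ┃       A       B    
                 ┃--------------------
                 ┃  1      [0]Hello   
                 ┃  2        0       0
                 ┃  3        0       0
                 ┏━━━━━━━━━━━━━━━━━━━━
                 ┃ ImageViewer        
                 ┠────────────────────
                 ┃ █         █   █   █
                 ┃ █ ███████ ███ █ █ █
                 ┃ █ █       █   █ █  
                 ┃ █ █ ███████ █ █ ███
                 ┃   █ █       █ █ █  
                 ┃████ █ █████ ███ ███
                 ┃ █   █   █ █   █ █  
                 ┃ █ █████ █ ███ █ █ █
                 ┃ █   █       █   █  
                 ┗━━━━━━━━━━━━━━━━━━━━
                                      
                                      


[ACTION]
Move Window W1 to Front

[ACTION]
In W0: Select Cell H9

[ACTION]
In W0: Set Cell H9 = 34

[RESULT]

                 ┃ Spreadsheet        
                 ┠────────────────────
                 ┃H9: 34              
                 ┃       A       B    
                 ┃--------------------
                 ┃  1        0Hello   
                 ┃  2        0       0
                 ┃  3        0       0
                 ┏━━━━━━━━━━━━━━━━━━━━
                 ┃ ImageViewer        
                 ┠────────────────────
                 ┃ █         █   █   █
                 ┃ █ ███████ ███ █ █ █
                 ┃ █ █       █   █ █  
                 ┃ █ █ ███████ █ █ ███
                 ┃   █ █       █ █ █  
                 ┃████ █ █████ ███ ███
                 ┃ █   █   █ █   █ █  
                 ┃ █ █████ █ ███ █ █ █
                 ┃ █   █       █   █  
                 ┗━━━━━━━━━━━━━━━━━━━━
                                      
                                      


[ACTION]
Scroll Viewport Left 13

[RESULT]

                     ┃ Spreadsheet    
                     ┠────────────────
                     ┃H9: 34          
                     ┃       A       B
                     ┃----------------
                     ┃  1        0Hell
                     ┃  2        0    
                     ┃  3        0    
                     ┏━━━━━━━━━━━━━━━━
                     ┃ ImageViewer    
                     ┠────────────────
                     ┃ █         █   █
                     ┃ █ ███████ ███ █
                     ┃ █ █       █   █
                     ┃ █ █ ███████ █ █
                     ┃   █ █       █ █
                     ┃████ █ █████ ███
                     ┃ █   █   █ █   █
                     ┃ █ █████ █ ███ █
                     ┃ █   █       █  
                     ┗━━━━━━━━━━━━━━━━
                                      
                                      
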